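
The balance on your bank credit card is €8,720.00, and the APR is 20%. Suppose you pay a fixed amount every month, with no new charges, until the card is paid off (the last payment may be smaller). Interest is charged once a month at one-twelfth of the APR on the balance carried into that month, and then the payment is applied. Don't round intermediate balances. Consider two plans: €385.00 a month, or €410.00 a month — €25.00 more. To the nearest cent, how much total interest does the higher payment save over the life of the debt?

€183.56

Monthly rate r = 20%/12 = 1.66667% = 0.0166667.
At €385.00/mo: n = ⌈−ln(1 − rB₀/P)/ln(1+r)⌉ = 29 payments (last €260.96); total interest = total paid − €8,720.00 = €2,320.96.
At €410.00/mo: 27 payments (last €197.40); total interest €2,137.40.
Interest saved = €2,320.96 − €2,137.40 = €183.56.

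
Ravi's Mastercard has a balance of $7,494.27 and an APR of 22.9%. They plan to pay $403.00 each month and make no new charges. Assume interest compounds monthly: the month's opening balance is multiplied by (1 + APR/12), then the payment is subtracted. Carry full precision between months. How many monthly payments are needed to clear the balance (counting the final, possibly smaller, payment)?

Monthly rate r = 22.9%/12 = 1.90833% = 0.0190833.
Recurrence: B ← B·(1+r) − $403.00.
Month 1: interest $143.02; balance after payment $7,234.29.
Month 2: interest $138.05; balance after payment $6,969.34.
Closed form: n = −ln(1 − rB₀/P)/ln(1+r) = −ln(0.64512)/ln(1.01908) ≈ 23.187, so the balance reaches zero during payment 24.

24 payments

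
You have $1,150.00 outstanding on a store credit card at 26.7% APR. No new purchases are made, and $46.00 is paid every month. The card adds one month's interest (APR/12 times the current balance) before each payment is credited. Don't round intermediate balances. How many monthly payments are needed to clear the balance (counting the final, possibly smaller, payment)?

Monthly rate r = 26.7%/12 = 2.225% = 0.02225.
Recurrence: B ← B·(1+r) − $46.00.
Month 1: interest $25.59; balance after payment $1,129.59.
Month 2: interest $25.13; balance after payment $1,108.72.
Closed form: n = −ln(1 − rB₀/P)/ln(1+r) = −ln(0.44375)/ln(1.02225) ≈ 36.921, so the balance reaches zero during payment 37.

37 months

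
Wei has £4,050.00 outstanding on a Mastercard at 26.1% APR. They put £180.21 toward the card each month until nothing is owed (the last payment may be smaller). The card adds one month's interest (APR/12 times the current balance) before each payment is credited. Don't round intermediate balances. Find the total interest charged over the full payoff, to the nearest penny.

£1,570.15

Monthly rate r = 26.1%/12 = 2.175% = 0.02175.
Payoff takes n = ⌈−ln(1 − rB₀/P)/ln(1+r)⌉ = ⌈31.185⌉ = 32 payments; the last is £33.64.
Total paid = 31·£180.21 + £33.64 = £5,620.15.
Total interest = total paid − principal = £5,620.15 − £4,050.00 = £1,570.15.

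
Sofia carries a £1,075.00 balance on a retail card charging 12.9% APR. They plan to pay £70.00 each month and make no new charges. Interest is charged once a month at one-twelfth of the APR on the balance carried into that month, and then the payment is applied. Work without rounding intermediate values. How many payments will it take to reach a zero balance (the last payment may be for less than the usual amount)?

17 payments

Monthly rate r = 12.9%/12 = 1.075% = 0.01075.
Recurrence: B ← B·(1+r) − £70.00.
Month 1: interest £11.56; balance after payment £1,016.56.
Month 2: interest £10.93; balance after payment £957.48.
Closed form: n = −ln(1 − rB₀/P)/ln(1+r) = −ln(0.83491)/ln(1.01075) ≈ 16.874, so the balance reaches zero during payment 17.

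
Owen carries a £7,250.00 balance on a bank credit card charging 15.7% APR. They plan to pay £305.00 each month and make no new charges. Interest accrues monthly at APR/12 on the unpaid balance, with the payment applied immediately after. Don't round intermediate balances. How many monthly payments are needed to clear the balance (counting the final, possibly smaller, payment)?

Monthly rate r = 15.7%/12 = 1.30833% = 0.0130833.
Recurrence: B ← B·(1+r) − £305.00.
Month 1: interest £94.85; balance after payment £7,039.85.
Month 2: interest £92.10; balance after payment £6,826.96.
Closed form: n = −ln(1 − rB₀/P)/ln(1+r) = −ln(0.689)/ln(1.01308) ≈ 28.658, so the balance reaches zero during payment 29.

29 months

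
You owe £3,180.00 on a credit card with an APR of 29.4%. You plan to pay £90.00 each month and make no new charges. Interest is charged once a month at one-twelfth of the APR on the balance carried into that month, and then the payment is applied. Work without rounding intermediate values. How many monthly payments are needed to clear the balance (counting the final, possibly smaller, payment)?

83 months

Monthly rate r = 29.4%/12 = 2.45% = 0.0245.
Recurrence: B ← B·(1+r) − £90.00.
Month 1: interest £77.91; balance after payment £3,167.91.
Month 2: interest £77.61; balance after payment £3,155.52.
Closed form: n = −ln(1 − rB₀/P)/ln(1+r) = −ln(0.13433)/ln(1.0245) ≈ 82.936, so the balance reaches zero during payment 83.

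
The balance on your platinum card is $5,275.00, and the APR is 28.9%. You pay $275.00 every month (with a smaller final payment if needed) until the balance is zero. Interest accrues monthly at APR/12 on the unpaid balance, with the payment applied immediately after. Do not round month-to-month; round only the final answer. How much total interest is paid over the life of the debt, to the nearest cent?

Monthly rate r = 28.9%/12 = 2.40833% = 0.0240833.
Payoff takes n = ⌈−ln(1 − rB₀/P)/ln(1+r)⌉ = ⌈26.045⌉ = 27 payments; the last is $12.63.
Total paid = 26·$275.00 + $12.63 = $7,162.63.
Total interest = total paid − principal = $7,162.63 − $5,275.00 = $1,887.63.

$1,887.63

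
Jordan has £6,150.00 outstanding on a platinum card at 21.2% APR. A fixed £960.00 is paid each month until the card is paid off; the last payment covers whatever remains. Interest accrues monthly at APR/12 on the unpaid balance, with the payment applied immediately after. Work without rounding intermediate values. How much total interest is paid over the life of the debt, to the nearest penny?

Monthly rate r = 21.2%/12 = 1.76667% = 0.0176667.
Payoff takes n = ⌈−ln(1 − rB₀/P)/ln(1+r)⌉ = ⌈6.859⌉ = 7 payments; the last is £825.23.
Total paid = 6·£960.00 + £825.23 = £6,585.23.
Total interest = total paid − principal = £6,585.23 − £6,150.00 = £435.23.

£435.23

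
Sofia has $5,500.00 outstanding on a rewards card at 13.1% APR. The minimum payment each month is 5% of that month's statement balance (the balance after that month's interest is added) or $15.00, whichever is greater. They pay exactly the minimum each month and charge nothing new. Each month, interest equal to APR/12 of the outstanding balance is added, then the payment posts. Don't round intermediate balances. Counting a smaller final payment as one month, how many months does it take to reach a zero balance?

95 months

Monthly rate r = 13.1%/12 = 1.09167% = 0.0109167.
While 5% of the post-interest balance exceeds $15.00, each month B ← (B·(1+r))·(1 − 0.05), i.e. B shrinks by the factor (1+r)·0.95 = 0.96037.
This holds for months 1–73. Entering month 74 the balance is $287.35; 5% of the post-interest balance is now below $15.00, so the flat $15.00 minimum applies from here.
From month 74 a fixed $15.00 at rate r clears $287.35 in 22 more payments. Total: 73 + 22 = 95 months.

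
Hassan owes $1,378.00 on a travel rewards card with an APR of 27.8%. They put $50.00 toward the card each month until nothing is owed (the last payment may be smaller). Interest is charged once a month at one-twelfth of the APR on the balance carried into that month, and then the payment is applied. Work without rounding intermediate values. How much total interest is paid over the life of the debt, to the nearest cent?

$843.35

Monthly rate r = 27.8%/12 = 2.31667% = 0.0231667.
Payoff takes n = ⌈−ln(1 − rB₀/P)/ln(1+r)⌉ = ⌈44.424⌉ = 45 payments; the last is $21.35.
Total paid = 44·$50.00 + $21.35 = $2,221.35.
Total interest = total paid − principal = $2,221.35 − $1,378.00 = $843.35.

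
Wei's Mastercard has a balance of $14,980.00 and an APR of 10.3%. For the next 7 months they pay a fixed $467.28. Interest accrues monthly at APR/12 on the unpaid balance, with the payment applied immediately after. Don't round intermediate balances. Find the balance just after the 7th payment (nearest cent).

$12,547.16

Monthly rate r = 10.3%/12 = 0.858333% = 0.00858333.
Each month: B ← B·(1+r) − $467.28.
Month 1: interest $128.58; balance after payment $14,641.30.
Month 2: interest $125.67; balance after payment $14,299.69.
Month 3: interest $122.74; balance after payment $13,955.15.
Month 4: interest $119.78; balance after payment $13,607.65.
Month 5: interest $116.80; balance after payment $13,257.17.
Month 6: interest $113.79; balance after payment $12,903.68.
Month 7: interest $110.76; balance after payment $12,547.16.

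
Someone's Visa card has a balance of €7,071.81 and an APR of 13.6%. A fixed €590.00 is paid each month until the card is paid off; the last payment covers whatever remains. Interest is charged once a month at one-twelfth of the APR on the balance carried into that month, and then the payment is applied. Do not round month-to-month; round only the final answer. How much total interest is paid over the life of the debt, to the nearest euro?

€572

Monthly rate r = 13.6%/12 = 1.13333% = 0.0113333.
Payoff takes n = ⌈−ln(1 − rB₀/P)/ln(1+r)⌉ = ⌈12.955⌉ = 13 payments; the last is €563.74.
Total paid = 12·€590.00 + €563.74 = €7,643.74.
Total interest = total paid − principal = €7,643.74 − €7,071.81 = €571.93.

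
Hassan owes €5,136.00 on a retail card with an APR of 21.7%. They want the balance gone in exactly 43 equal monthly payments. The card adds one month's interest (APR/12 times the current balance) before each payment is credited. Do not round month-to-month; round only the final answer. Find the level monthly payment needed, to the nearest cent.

Monthly rate r = 21.7%/12 = 1.80833% = 0.0180833.
Level-payment amortization: P = B₀·r / (1 − (1+r)^(−n)) = 5136.00·0.0180833 / (1 − 1.01808^(−43)).
Denominator 1 − (1+r)^(−43) = 0.537281457.
P = 92.876 / 0.537281457 ≈ 172.86.

€172.86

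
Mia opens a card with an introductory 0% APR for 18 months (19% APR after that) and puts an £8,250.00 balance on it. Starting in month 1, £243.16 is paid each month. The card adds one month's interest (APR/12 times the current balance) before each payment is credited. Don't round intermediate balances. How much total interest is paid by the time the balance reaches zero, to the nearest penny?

£625.74

Promo months 1–18 at r₀ = 0%/12 = 0; months 19+ at r₁ = 19%/12 = 0.0158333.
After month 18 (no interest yet): B = £8,250.00 − 18·£243.16 = £3,873.12.
Then at r₁ with £243.16/mo: n₂ = −ln(1 − r₁·B/P)/ln(1+r₁) ≈ 18.50 → 19 more payments.
Total paid = 36·£243.16 + £121.98 = £8,875.74; interest = £8,875.74 − £8,250.00 = £625.74.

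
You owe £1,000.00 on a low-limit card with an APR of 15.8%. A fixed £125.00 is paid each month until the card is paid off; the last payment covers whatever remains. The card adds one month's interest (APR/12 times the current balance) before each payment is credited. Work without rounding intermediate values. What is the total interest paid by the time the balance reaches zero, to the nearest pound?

Monthly rate r = 15.8%/12 = 1.31667% = 0.0131667.
Payoff takes n = ⌈−ln(1 − rB₀/P)/ln(1+r)⌉ = ⌈8.509⌉ = 9 payments; the last is £63.83.
Total paid = 8·£125.00 + £63.83 = £1,063.83.
Total interest = total paid − principal = £1,063.83 − £1,000.00 = £63.83.

£64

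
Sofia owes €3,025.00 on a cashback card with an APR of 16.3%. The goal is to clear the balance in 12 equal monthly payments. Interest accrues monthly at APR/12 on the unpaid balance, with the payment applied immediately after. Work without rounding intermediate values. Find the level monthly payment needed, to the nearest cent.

€274.89

Monthly rate r = 16.3%/12 = 1.35833% = 0.0135833.
Level-payment amortization: P = B₀·r / (1 − (1+r)^(−n)) = 3025.00·0.0135833 / (1 − 1.01358^(−12)).
Denominator 1 − (1+r)^(−12) = 0.149476198.
P = 41.0896 / 0.149476198 ≈ 274.89.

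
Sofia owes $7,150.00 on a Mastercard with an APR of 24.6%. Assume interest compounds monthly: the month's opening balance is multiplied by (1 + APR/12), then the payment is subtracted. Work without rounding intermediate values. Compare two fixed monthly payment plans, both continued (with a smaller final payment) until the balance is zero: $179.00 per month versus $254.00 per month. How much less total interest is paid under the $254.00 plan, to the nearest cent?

Monthly rate r = 24.6%/12 = 2.05% = 0.0205.
At $179.00/mo: n = ⌈−ln(1 − rB₀/P)/ln(1+r)⌉ = 85 payments (last $34.41); total interest = total paid − $7,150.00 = $7,920.41.
At $254.00/mo: 43 payments (last $103.86); total interest $3,621.86.
Interest saved = $7,920.41 − $3,621.86 = $4,298.55.

$4,298.55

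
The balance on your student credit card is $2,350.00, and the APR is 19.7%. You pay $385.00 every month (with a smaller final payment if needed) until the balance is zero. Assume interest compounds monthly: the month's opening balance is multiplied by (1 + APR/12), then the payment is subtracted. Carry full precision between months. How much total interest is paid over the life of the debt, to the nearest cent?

Monthly rate r = 19.7%/12 = 1.64167% = 0.0164167.
Payoff takes n = ⌈−ln(1 − rB₀/P)/ln(1+r)⌉ = ⌈6.484⌉ = 7 payments; the last is $187.30.
Total paid = 6·$385.00 + $187.30 = $2,497.30.
Total interest = total paid − principal = $2,497.30 − $2,350.00 = $147.30.

$147.30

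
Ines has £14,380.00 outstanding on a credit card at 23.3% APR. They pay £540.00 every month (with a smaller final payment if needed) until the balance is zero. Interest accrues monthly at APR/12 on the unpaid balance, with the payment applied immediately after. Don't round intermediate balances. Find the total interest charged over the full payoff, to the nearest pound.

£6,059

Monthly rate r = 23.3%/12 = 1.94167% = 0.0194167.
Payoff takes n = ⌈−ln(1 − rB₀/P)/ln(1+r)⌉ = ⌈37.849⌉ = 38 payments; the last is £459.19.
Total paid = 37·£540.00 + £459.19 = £20,439.19.
Total interest = total paid − principal = £20,439.19 − £14,380.00 = £6,059.19.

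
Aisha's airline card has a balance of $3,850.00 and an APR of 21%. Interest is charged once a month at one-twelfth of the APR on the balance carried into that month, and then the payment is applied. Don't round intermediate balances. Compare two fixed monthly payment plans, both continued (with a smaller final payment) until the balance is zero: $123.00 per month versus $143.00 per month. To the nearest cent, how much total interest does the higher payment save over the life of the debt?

Monthly rate r = 21%/12 = 1.75% = 0.0175.
At $123.00/mo: n = ⌈−ln(1 − rB₀/P)/ln(1+r)⌉ = 46 payments (last $91.40); total interest = total paid − $3,850.00 = $1,776.40.
At $143.00/mo: 37 payments (last $103.34); total interest $1,401.34.
Interest saved = $1,776.40 − $1,401.34 = $375.06.

$375.06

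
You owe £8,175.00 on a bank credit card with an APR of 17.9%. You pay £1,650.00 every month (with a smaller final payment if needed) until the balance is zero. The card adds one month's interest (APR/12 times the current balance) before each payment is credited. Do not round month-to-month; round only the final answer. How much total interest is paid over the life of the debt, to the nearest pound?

Monthly rate r = 17.9%/12 = 1.49167% = 0.0149167.
Payoff takes n = ⌈−ln(1 − rB₀/P)/ln(1+r)⌉ = ⌈5.185⌉ = 6 payments; the last is £307.88.
Total paid = 5·£1,650.00 + £307.88 = £8,557.88.
Total interest = total paid − principal = £8,557.88 − £8,175.00 = £382.88.

£383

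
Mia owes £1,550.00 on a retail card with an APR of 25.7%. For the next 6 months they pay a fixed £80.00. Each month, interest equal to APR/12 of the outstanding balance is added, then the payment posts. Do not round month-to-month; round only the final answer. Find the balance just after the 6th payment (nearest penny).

Monthly rate r = 25.7%/12 = 2.14167% = 0.0214167.
Each month: B ← B·(1+r) − £80.00.
Month 1: interest £33.20; balance after payment £1,503.20.
Month 2: interest £32.19; balance after payment £1,455.39.
Month 3: interest £31.17; balance after payment £1,406.56.
Month 4: interest £30.12; balance after payment £1,356.68.
Month 5: interest £29.06; balance after payment £1,305.74.
Month 6: interest £27.96; balance after payment £1,253.70.

£1,253.70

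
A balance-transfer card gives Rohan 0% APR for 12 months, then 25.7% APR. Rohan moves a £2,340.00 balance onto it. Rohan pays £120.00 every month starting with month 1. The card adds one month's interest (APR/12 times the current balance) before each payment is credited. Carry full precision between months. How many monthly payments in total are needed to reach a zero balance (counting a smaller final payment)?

21 payments

Promo months 1–12 at r₀ = 0%/12 = 0; months 13+ at r₁ = 25.7%/12 = 0.0214167.
After month 12 (no interest yet): B = £2,340.00 − 12·£120.00 = £900.00.
Then at r₁ with £120.00/mo: n₂ = −ln(1 − r₁·B/P)/ln(1+r₁) ≈ 8.26 → 9 more payments.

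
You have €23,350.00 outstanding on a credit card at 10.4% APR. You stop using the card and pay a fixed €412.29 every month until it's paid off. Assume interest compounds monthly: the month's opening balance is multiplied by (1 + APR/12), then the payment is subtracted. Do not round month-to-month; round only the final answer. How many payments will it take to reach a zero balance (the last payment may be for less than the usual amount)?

79 months

Monthly rate r = 10.4%/12 = 0.866667% = 0.00866667.
Recurrence: B ← B·(1+r) − €412.29.
Month 1: interest €202.37; balance after payment €23,140.08.
Month 2: interest €200.55; balance after payment €22,928.33.
Closed form: n = −ln(1 − rB₀/P)/ln(1+r) = −ln(0.50916)/ln(1.00867) ≈ 78.220, so the balance reaches zero during payment 79.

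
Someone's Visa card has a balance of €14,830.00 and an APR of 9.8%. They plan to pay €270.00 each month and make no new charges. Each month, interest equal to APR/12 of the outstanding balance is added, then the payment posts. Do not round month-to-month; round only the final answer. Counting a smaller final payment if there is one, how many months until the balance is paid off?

74 payments

Monthly rate r = 9.8%/12 = 0.816667% = 0.00816667.
Recurrence: B ← B·(1+r) − €270.00.
Month 1: interest €121.11; balance after payment €14,681.11.
Month 2: interest €119.90; balance after payment €14,531.01.
Closed form: n = −ln(1 − rB₀/P)/ln(1+r) = −ln(0.55144)/ln(1.00817) ≈ 73.182, so the balance reaches zero during payment 74.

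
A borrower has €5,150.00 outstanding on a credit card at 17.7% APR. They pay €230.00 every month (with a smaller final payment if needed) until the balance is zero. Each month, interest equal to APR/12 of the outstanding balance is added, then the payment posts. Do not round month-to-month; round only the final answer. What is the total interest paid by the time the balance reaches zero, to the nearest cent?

€1,147.45

Monthly rate r = 17.7%/12 = 1.475% = 0.01475.
Payoff takes n = ⌈−ln(1 − rB₀/P)/ln(1+r)⌉ = ⌈27.378⌉ = 28 payments; the last is €87.45.
Total paid = 27·€230.00 + €87.45 = €6,297.45.
Total interest = total paid − principal = €6,297.45 − €5,150.00 = €1,147.45.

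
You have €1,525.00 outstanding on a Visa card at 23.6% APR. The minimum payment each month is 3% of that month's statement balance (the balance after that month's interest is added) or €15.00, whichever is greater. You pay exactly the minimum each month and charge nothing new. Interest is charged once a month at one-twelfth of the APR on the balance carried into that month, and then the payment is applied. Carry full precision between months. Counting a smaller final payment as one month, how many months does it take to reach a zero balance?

157 months

Monthly rate r = 23.6%/12 = 1.96667% = 0.0196667.
While 3% of the post-interest balance exceeds €15.00, each month B ← (B·(1+r))·(1 − 0.03), i.e. B shrinks by the factor (1+r)·0.97 = 0.98908.
This holds for months 1–104. Entering month 105 the balance is €486.61; 3% of the post-interest balance is now below €15.00, so the flat €15.00 minimum applies from here.
From month 105 a fixed €15.00 at rate r clears €486.61 in 53 more payments. Total: 104 + 53 = 157 months.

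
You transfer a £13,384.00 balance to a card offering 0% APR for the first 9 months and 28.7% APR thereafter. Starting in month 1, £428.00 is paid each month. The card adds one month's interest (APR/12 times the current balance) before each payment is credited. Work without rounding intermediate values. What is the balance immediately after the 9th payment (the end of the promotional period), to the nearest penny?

Promo months 1–9 at r₀ = 0%/12 = 0; months 10+ at r₁ = 28.7%/12 = 0.0239167.
After month 9 (no interest yet): B = £13,384.00 − 9·£428.00 = £9,532.00.

£9,532.00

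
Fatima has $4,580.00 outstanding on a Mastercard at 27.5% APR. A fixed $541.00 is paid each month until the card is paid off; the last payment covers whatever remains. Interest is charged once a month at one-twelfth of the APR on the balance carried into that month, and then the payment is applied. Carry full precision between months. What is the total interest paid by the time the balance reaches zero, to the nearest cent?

Monthly rate r = 27.5%/12 = 2.29167% = 0.0229167.
Payoff takes n = ⌈−ln(1 − rB₀/P)/ln(1+r)⌉ = ⌈9.519⌉ = 10 payments; the last is $282.30.
Total paid = 9·$541.00 + $282.30 = $5,151.30.
Total interest = total paid − principal = $5,151.30 − $4,580.00 = $571.30.

$571.30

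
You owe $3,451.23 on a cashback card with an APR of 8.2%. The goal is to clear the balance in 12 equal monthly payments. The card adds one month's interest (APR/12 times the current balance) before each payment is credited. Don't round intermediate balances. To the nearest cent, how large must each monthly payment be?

$300.54

Monthly rate r = 8.2%/12 = 0.683333% = 0.00683333.
Level-payment amortization: P = B₀·r / (1 − (1+r)^(−n)) = 3451.23·0.00683333 / (1 − 1.00683^(−12)).
Denominator 1 − (1+r)^(−12) = 0.0784710656.
P = 23.5834 / 0.0784710656 ≈ 300.54.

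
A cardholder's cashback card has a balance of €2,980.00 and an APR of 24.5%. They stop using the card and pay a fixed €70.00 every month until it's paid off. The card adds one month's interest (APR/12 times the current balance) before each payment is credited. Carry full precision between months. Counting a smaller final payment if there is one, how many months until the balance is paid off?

101 months

Monthly rate r = 24.5%/12 = 2.04167% = 0.0204167.
Recurrence: B ← B·(1+r) − €70.00.
Month 1: interest €60.84; balance after payment €2,970.84.
Month 2: interest €60.65; balance after payment €2,961.50.
Closed form: n = −ln(1 − rB₀/P)/ln(1+r) = −ln(0.13083)/ln(1.02042) ≈ 100.630, so the balance reaches zero during payment 101.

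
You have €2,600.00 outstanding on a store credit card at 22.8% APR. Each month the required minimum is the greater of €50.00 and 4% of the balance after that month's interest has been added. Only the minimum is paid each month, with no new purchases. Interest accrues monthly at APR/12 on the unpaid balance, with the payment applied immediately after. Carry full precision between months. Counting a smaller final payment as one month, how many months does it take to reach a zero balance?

Monthly rate r = 22.8%/12 = 1.9% = 0.019.
While 4% of the post-interest balance exceeds €50.00, each month B ← (B·(1+r))·(1 − 0.04), i.e. B shrinks by the factor (1+r)·0.96 = 0.97824.
This holds for months 1–35. Entering month 36 the balance is €1,203.82; 4% of the post-interest balance is now below €50.00, so the flat €50.00 minimum applies from here.
From month 36 a fixed €50.00 at rate r clears €1,203.82 in 33 more payments. Total: 35 + 33 = 68 months.

68 months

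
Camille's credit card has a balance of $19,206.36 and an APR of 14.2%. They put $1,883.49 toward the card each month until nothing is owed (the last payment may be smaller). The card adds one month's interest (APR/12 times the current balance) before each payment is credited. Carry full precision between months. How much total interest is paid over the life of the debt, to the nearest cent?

$1,382.92

Monthly rate r = 14.2%/12 = 1.18333% = 0.0118333.
Payoff takes n = ⌈−ln(1 − rB₀/P)/ln(1+r)⌉ = ⌈10.931⌉ = 11 payments; the last is $1,754.38.
Total paid = 10·$1,883.49 + $1,754.38 = $20,589.28.
Total interest = total paid − principal = $20,589.28 − $19,206.36 = $1,382.92.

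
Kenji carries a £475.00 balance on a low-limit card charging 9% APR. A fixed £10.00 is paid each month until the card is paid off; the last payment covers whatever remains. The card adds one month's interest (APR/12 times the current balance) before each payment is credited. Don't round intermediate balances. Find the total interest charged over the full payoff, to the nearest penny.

Monthly rate r = 9%/12 = 0.75% = 0.0075.
Payoff takes n = ⌈−ln(1 − rB₀/P)/ln(1+r)⌉ = ⌈58.946⌉ = 59 payments; the last is £9.46.
Total paid = 58·£10.00 + £9.46 = £589.46.
Total interest = total paid − principal = £589.46 − £475.00 = £114.46.

£114.46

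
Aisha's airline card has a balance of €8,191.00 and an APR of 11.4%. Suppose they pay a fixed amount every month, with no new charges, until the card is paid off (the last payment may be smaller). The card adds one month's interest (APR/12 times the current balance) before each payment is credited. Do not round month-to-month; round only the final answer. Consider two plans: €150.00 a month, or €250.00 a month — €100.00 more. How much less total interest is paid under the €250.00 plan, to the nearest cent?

Monthly rate r = 11.4%/12 = 0.95% = 0.0095.
At €150.00/mo: n = ⌈−ln(1 − rB₀/P)/ln(1+r)⌉ = 78 payments (last €53.29); total interest = total paid − €8,191.00 = €3,412.29.
At €250.00/mo: 40 payments (last €109.68); total interest €1,668.68.
Interest saved = €3,412.29 − €1,668.68 = €1,743.61.

€1,743.61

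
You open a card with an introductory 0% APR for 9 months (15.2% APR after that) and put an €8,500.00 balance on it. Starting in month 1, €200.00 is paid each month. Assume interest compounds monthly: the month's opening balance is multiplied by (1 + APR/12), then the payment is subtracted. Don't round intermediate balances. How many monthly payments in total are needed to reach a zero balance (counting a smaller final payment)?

Promo months 1–9 at r₀ = 0%/12 = 0; months 10+ at r₁ = 15.2%/12 = 0.0126667.
After month 9 (no interest yet): B = €8,500.00 − 9·€200.00 = €6,700.00.
Then at r₁ with €200.00/mo: n₂ = −ln(1 − r₁·B/P)/ln(1+r₁) ≈ 43.87 → 44 more payments.

53 payments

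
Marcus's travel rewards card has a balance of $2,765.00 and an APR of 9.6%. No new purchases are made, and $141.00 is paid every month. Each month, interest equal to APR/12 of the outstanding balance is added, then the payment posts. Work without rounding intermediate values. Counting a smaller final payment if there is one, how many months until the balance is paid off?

Monthly rate r = 9.6%/12 = 0.8% = 0.008.
Recurrence: B ← B·(1+r) − $141.00.
Month 1: interest $22.12; balance after payment $2,646.12.
Month 2: interest $21.17; balance after payment $2,526.29.
Closed form: n = −ln(1 − rB₀/P)/ln(1+r) = −ln(0.84312)/ln(1.008) ≈ 21.416, so the balance reaches zero during payment 22.

22 payments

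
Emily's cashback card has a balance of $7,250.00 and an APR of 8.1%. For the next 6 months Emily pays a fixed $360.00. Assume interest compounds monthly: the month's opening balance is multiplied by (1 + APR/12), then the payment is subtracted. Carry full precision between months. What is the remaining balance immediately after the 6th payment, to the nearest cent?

Monthly rate r = 8.1%/12 = 0.675% = 0.00675.
Each month: B ← B·(1+r) − $360.00.
Month 1: interest $48.94; balance after payment $6,938.94.
Month 2: interest $46.84; balance after payment $6,625.78.
Month 3: interest $44.72; balance after payment $6,310.50.
Month 4: interest $42.60; balance after payment $5,993.10.
Month 5: interest $40.45; balance after payment $5,673.55.
Month 6: interest $38.30; balance after payment $5,351.85.

$5,351.85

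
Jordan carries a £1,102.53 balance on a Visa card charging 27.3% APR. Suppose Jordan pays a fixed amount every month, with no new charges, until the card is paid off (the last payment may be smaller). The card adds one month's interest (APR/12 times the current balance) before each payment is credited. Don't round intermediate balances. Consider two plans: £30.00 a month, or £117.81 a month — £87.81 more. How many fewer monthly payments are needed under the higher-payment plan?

Monthly rate r = 27.3%/12 = 2.275% = 0.02275.
At £30.00/mo: n = ⌈−ln(1 − rB₀/P)/ln(1+r)⌉ = 81 payments (last £11.82); total interest = total paid − £1,102.53 = £1,309.29.
At £117.81/mo: 11 payments (last £76.02); total interest £151.59.
Payments saved = 81 − 11 = 70.

70 fewer payments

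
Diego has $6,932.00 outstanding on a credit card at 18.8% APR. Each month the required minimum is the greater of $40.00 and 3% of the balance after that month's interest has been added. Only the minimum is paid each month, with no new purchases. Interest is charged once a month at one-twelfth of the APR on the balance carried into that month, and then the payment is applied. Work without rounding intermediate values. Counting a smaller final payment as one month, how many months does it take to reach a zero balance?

Monthly rate r = 18.8%/12 = 1.56667% = 0.0156667.
While 3% of the post-interest balance exceeds $40.00, each month B ← (B·(1+r))·(1 − 0.03), i.e. B shrinks by the factor (1+r)·0.97 = 0.9852.
This holds for months 1–112. Entering month 113 the balance is $1,304.45; 3% of the post-interest balance is now below $40.00, so the flat $40.00 minimum applies from here.
From month 113 a fixed $40.00 at rate r clears $1,304.45 in 47 more payments. Total: 112 + 47 = 159 months.

159 months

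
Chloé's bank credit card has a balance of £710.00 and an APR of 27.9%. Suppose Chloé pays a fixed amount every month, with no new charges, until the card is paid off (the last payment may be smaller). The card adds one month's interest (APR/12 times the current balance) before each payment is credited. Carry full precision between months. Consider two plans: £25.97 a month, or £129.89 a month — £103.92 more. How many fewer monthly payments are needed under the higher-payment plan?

Monthly rate r = 27.9%/12 = 2.325% = 0.02325.
At £25.97/mo: n = ⌈−ln(1 − rB₀/P)/ln(1+r)⌉ = 44 payments (last £24.09); total interest = total paid − £710.00 = £430.80.
At £129.89/mo: 6 payments (last £118.81); total interest £58.26.
Payments saved = 44 − 6 = 38.

38 fewer payments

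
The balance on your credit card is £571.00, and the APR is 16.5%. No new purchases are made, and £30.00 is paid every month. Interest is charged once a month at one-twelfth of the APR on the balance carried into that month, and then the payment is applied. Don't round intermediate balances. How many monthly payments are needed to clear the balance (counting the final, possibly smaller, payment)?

Monthly rate r = 16.5%/12 = 1.375% = 0.01375.
Recurrence: B ← B·(1+r) − £30.00.
Month 1: interest £7.85; balance after payment £548.85.
Month 2: interest £7.55; balance after payment £526.40.
Closed form: n = −ln(1 − rB₀/P)/ln(1+r) = −ln(0.73829)/ln(1.01375) ≈ 22.218, so the balance reaches zero during payment 23.

23 months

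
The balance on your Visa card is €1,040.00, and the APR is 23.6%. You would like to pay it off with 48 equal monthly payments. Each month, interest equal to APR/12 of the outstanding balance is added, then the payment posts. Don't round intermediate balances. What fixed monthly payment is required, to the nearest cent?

Monthly rate r = 23.6%/12 = 1.96667% = 0.0196667.
Level-payment amortization: P = B₀·r / (1 − (1+r)^(−n)) = 1040.00·0.0196667 / (1 − 1.01967^(−48)).
Denominator 1 − (1+r)^(−48) = 0.607350245.
P = 20.4533 / 0.607350245 ≈ 33.68.

€33.68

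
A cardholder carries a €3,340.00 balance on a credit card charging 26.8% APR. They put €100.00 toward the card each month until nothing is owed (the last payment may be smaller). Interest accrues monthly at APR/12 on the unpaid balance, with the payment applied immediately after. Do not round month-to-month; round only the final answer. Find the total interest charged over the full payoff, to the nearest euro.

Monthly rate r = 26.8%/12 = 2.23333% = 0.0223333.
Payoff takes n = ⌈−ln(1 − rB₀/P)/ln(1+r)⌉ = ⌈62.033⌉ = 63 payments; the last is €3.33.
Total paid = 62·€100.00 + €3.33 = €6,203.33.
Total interest = total paid − principal = €6,203.33 − €3,340.00 = €2,863.33.

€2,863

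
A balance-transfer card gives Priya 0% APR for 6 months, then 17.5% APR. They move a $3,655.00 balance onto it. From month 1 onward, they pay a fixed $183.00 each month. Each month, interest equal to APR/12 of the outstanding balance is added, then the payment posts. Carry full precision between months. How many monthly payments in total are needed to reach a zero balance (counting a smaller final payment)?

Promo months 1–6 at r₀ = 0%/12 = 0; months 7+ at r₁ = 17.5%/12 = 0.0145833.
After month 6 (no interest yet): B = $3,655.00 − 6·$183.00 = $2,557.00.
Then at r₁ with $183.00/mo: n₂ = −ln(1 − r₁·B/P)/ln(1+r₁) ≈ 15.74 → 16 more payments.

22 payments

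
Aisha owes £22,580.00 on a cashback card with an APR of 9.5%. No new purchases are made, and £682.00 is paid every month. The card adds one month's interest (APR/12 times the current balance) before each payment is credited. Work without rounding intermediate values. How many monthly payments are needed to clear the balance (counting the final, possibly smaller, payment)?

39 payments

Monthly rate r = 9.5%/12 = 0.791667% = 0.00791667.
Recurrence: B ← B·(1+r) − £682.00.
Month 1: interest £178.76; balance after payment £22,076.76.
Month 2: interest £174.77; balance after payment £21,569.53.
Closed form: n = −ln(1 − rB₀/P)/ln(1+r) = −ln(0.73789)/ln(1.00792) ≈ 38.547, so the balance reaches zero during payment 39.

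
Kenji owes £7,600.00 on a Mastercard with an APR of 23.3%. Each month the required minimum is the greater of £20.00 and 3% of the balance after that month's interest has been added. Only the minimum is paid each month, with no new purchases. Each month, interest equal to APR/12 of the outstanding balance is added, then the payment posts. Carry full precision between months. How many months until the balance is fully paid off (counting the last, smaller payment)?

271 months

Monthly rate r = 23.3%/12 = 1.94167% = 0.0194167.
While 3% of the post-interest balance exceeds £20.00, each month B ← (B·(1+r))·(1 − 0.03), i.e. B shrinks by the factor (1+r)·0.97 = 0.98883.
This holds for months 1–219. Entering month 220 the balance is £649.91; 3% of the post-interest balance is now below £20.00, so the flat £20.00 minimum applies from here.
From month 220 a fixed £20.00 at rate r clears £649.91 in 52 more payments. Total: 219 + 52 = 271 months.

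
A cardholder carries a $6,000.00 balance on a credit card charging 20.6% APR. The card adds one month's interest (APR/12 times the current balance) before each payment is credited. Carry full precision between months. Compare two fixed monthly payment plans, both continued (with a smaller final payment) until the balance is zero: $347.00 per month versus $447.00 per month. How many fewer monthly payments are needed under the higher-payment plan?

Monthly rate r = 20.6%/12 = 1.71667% = 0.0171667.
At $347.00/mo: n = ⌈−ln(1 − rB₀/P)/ln(1+r)⌉ = 21 payments (last $239.91); total interest = total paid − $6,000.00 = $1,179.91.
At $447.00/mo: 16 payments (last $174.29); total interest $879.29.
Payments saved = 21 − 16 = 5.

5 fewer payments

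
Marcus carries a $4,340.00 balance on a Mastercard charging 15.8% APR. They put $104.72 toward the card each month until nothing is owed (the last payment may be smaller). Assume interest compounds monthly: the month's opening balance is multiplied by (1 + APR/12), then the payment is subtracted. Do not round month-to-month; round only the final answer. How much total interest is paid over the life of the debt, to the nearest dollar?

$1,976

Monthly rate r = 15.8%/12 = 1.31667% = 0.0131667.
Payoff takes n = ⌈−ln(1 − rB₀/P)/ln(1+r)⌉ = ⌈60.314⌉ = 61 payments; the last is $33.00.
Total paid = 60·$104.72 + $33.00 = $6,316.20.
Total interest = total paid − principal = $6,316.20 − $4,340.00 = $1,976.20.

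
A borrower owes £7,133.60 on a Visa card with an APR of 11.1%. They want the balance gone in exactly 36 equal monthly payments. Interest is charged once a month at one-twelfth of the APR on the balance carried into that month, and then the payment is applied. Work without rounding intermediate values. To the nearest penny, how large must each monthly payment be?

Monthly rate r = 11.1%/12 = 0.925% = 0.00925.
Level-payment amortization: P = B₀·r / (1 − (1+r)^(−n)) = 7133.60·0.00925 / (1 − 1.00925^(−36)).
Denominator 1 − (1+r)^(−36) = 0.282131811.
P = 65.9858 / 0.282131811 ≈ 233.88.

£233.88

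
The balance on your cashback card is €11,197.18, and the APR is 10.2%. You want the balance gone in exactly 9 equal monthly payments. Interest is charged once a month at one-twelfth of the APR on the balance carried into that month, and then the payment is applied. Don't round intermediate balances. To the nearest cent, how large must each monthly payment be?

Monthly rate r = 10.2%/12 = 0.85% = 0.0085.
Level-payment amortization: P = B₀·r / (1 − (1+r)^(−n)) = 11197.18·0.0085 / (1 − 1.0085^(−9)).
Denominator 1 − (1+r)^(−9) = 0.0733475527.
P = 95.176 / 0.0733475527 ≈ 1297.60.

€1,297.60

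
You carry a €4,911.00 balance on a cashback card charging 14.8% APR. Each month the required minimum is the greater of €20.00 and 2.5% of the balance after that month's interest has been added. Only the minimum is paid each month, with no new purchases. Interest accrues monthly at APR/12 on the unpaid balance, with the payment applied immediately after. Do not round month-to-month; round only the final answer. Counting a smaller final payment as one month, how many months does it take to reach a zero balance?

195 months

Monthly rate r = 14.8%/12 = 1.23333% = 0.0123333.
While 2.5% of the post-interest balance exceeds €20.00, each month B ← (B·(1+r))·(1 − 0.025), i.e. B shrinks by the factor (1+r)·0.975 = 0.98702.
This holds for months 1–140. Entering month 141 the balance is €789.06; 2.5% of the post-interest balance is now below €20.00, so the flat €20.00 minimum applies from here.
From month 141 a fixed €20.00 at rate r clears €789.06 in 55 more payments. Total: 140 + 55 = 195 months.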